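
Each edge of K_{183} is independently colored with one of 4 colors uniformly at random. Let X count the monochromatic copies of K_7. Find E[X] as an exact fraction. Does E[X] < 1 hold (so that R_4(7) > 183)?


E[X] = C(183, 7) · 4^{1 − 21} = 1214197462413 · 4^{−20} = 1214197462413/1099511627776.
As a reduced fraction: E[X] = 1214197462413/1099511627776 ≈ 1.1043.
Is E[X] < 1? NO.
Since E[X] ≥ 1, the first-moment bound is inconclusive at n = 183; it does NOT by itself certify R_4(7) > 183.

E[X] = 1214197462413/1099511627776 ≈ 1.1043; E[X] ≥ 1; first-moment method inconclusive here.


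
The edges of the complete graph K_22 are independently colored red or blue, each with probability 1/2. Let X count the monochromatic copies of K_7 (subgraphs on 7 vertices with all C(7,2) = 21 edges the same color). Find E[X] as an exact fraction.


Let X = Σ_S X_S over the C(22, 7) = 170544 subsets S of size 7, where X_S = 1 if the K_7 on S is monochromatic.
For a fixed S, the K_7 on S has C(7, 2) = 21 edges. P[all 21 edges red] = (1/2)^21, and likewise for blue, so P[monochromatic] = 2·(1/2)^21 = 2^{1 − 21} = 1/1048576.
By linearity: E[X] = C(22, 7) · 2^{1 − 21} = 170544 · 1/1048576 = 10659/65536.
Numerically: E[X] ≈ 0.162643.

E[X] = C(22,7)·2^(1−C(7,2)) = 10659/65536 ≈ 0.162643.


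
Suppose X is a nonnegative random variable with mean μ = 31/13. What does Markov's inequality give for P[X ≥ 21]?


μ = E[X] = 31/13, a = 21.
Markov: P[X ≥ 21] ≤ μ/a = (31/13)/21 = 31/273.
Numerically: ≈ 0.11355.
(Since a = 21 > μ = 2.38462, the bound 31/273 is < 1 and informative.)

P[X ≥ 21] ≤ 31/273 ≈ 0.11355.


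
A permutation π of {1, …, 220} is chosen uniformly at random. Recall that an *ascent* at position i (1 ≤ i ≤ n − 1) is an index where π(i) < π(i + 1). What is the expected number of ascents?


Write X = Σ X_I over i = 1, …, 219, with X_I the indicator of one ascent.
There are 219 indicators.
For each fixed i, the pair (π(i), π(i+1)) is a uniformly random ordered pair of distinct values from {1, …, 220}; by symmetry P[π(i) < π(i+1)] = 1/2.
By linearity: E[X] = 219 · (1/2) = (220 − 1) · (1/2) = 219/2 ≈ 109.500000.

E[X] = 219/2 = 109.500000.


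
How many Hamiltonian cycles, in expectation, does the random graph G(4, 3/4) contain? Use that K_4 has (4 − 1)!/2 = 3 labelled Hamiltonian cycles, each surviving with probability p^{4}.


K_4 has (4 − 1)!/2 = 3 labelled Hamiltonian cycles.
For each such Hamiltonian cycle H, let X_H = 1 if all 4 edges of H are present in G. Then P[X_H = 1] = p^{4} = (3/4)^{4} = 81/256.
By linearity of expectation: E[X] = Σ_H E[X_H] = 3 · p^{4} = 3 · 81/256 = 243/256.
Numerically: E[X] ≈ 0.94922.

E[X] = 3 · (3/4)^{4} = 243/256 ≈ 0.94922.


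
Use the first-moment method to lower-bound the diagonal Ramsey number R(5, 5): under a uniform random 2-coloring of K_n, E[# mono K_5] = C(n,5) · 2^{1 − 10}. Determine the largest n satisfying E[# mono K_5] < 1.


We need C(n, 5) · 2^{1 − 10} < 1, i.e. C(n, 5) < 2^{10 − 1} = 512.
Check values of n near the boundary:
  n = 5: C(5, 5) = 1; 1 < 512? YES
  n = 6: C(6, 5) = 6; 6 < 512? YES
  n = 7: C(7, 5) = 21; 21 < 512? YES
  n = 8: C(8, 5) = 56; 56 < 512? YES
  n = 9: C(9, 5) = 126; 126 < 512? YES
  n = 10: C(10, 5) = 252; 252 < 512? YES
  n = 11: C(11, 5) = 462; 462 < 512? YES
  n = 12: C(12, 5) = 792; 792 < 512? NO
  n = 13: C(13, 5) = 1287; 1287 < 512? NO
The largest n with C(n, 5) < 512 is n = 11 (where E[X] = 231/256 ≈ 0.902344). Hence R(5, 5) > 11, i.e. R(5, 5) ≥ 12.

Largest n = 11; hence R(5, 5) > 11.


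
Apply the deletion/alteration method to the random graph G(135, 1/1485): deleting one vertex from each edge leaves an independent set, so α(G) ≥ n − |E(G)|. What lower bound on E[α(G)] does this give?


E[|E(G)|] = C(135, 2)·p = 9045 · (1/1485) = 67/11.
E[α(G)] ≥ n − E[|E(G)|] = 135 − 67/11 = 1418/11.
Numerically: ≈ 128.9091.
(This is only a lower bound; the true E[α(G)] may be larger.)

E[α(G)] ≥ 1418/11 ≈ 128.9091.


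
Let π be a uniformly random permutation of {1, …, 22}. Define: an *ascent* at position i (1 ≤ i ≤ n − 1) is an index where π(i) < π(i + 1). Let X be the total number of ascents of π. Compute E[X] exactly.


Write X = Σ X_I over i = 1, …, 21, with X_I the indicator of one ascent.
There are 21 indicators.
For each fixed i, the pair (π(i), π(i+1)) is a uniformly random ordered pair of distinct values from {1, …, 22}; by symmetry P[π(i) < π(i+1)] = 1/2.
By linearity: E[X] = 21 · (1/2) = (22 − 1) · (1/2) = 21/2 ≈ 10.5000.

E[X] = 21/2 = 10.5000.


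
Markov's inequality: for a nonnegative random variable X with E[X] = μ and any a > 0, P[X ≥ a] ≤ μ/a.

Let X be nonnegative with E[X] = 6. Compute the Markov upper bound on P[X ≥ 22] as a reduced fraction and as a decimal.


μ = E[X] = 6, a = 22.
Markov: P[X ≥ 22] ≤ μ/a = (6)/22 = 3/11.
Numerically: ≈ 0.273.
(Since a = 22 > μ = 6.000, the bound 3/11 is < 1 and informative.)

P[X ≥ 22] ≤ 3/11 ≈ 0.273.


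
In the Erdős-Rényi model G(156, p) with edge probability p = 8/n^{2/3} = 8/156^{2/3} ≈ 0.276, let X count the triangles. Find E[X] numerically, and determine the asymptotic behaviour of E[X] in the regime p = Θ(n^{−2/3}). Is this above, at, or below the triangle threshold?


Number of potential triangles: C(156, 3) = 620620.
Each occurs with probability p³ ≈ (0.276)³ ≈ 2.10388e-02.
By linearity: E[X] = C(156, 3)·p³ ≈ 620620 · 2.10388e-02 ≈ 13057.094.
Since α = 2/3 < 1, p = c/n^{2/3} ≫ 1/n is above the triangle threshold p ~ 1/n. Asymptotically E[X] ~ (c³/6)·n^{3(1−α)} = (8³/6)·n^{1} → ∞; triangles are abundant w.h.p.

E[X] ≈ 13057.094; in regime p = Θ(1/n^{2/3}) E[X] diverges (above the triangle threshold p ~ 1/n).


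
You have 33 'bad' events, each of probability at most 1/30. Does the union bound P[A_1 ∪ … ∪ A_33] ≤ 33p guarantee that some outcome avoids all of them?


Union bound: P[∪_{i=1}^{33} A_i] ≤ Σ_i P[A_i] ≤ 33·p = 33·(1/30) = 11/10.
Numerically: 11/10 ≈ 1.100000.
Is 11/10 < 1? NO.
Since the bound 11/10 is ≥ 1, the union bound is uninformative here; it does NOT by itself certify existence.

33·p = 11/10 ≈ 1.100000; existence NOT certified by the union bound.


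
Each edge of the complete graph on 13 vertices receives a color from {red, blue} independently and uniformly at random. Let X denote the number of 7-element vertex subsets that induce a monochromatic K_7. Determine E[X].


Let X = Σ_S X_S over the C(13, 7) = 1716 subsets S of size 7, where X_S = 1 if the K_7 on S is monochromatic.
For a fixed S, the K_7 on S has C(7, 2) = 21 edges. P[all 21 edges red] = (1/2)^21, and likewise for blue, so P[monochromatic] = 2·(1/2)^21 = 2^{1 − 21} = 1/1048576.
By linearity: E[X] = C(13, 7) · 2^{1 − 21} = 1716 · 1/1048576 = 429/262144.
Numerically: E[X] ≈ 0.001637.

E[X] = C(13,7)·2^(1−C(7,2)) = 429/262144 ≈ 0.001637.


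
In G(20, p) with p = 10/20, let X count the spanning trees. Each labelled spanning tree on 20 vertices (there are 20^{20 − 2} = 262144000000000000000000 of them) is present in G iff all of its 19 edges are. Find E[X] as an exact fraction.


K_20 has 20^{20 − 2} = 262144000000000000000000 labelled spanning trees.
For each such spanning tree H, let X_H = 1 if all 19 edges of H are present in G. Then P[X_H = 1] = p^{19} = (1/2)^{19} = 1/524288.
Summing the indicators: E[X] = Σ_H E[X_H] = 262144000000000000000000 · p^{19} = 262144000000000000000000 · 1/524288 = 500000000000000000.
Numerically: E[X] ≈ 5e+17.

E[X] = 262144000000000000000000 · (1/2)^{19} = 500000000000000000 ≈ 5e+17.


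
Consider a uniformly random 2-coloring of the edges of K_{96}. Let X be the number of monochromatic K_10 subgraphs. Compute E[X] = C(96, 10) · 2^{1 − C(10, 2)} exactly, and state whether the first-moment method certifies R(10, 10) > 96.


E[X] = C(96, 10) · 2^{1 − 45} = 11279926456656 · 2^{−44} = 11279926456656/17592186044416.
As a reduced fraction: E[X] = 704995403541/1099511627776 ≈ 0.64119.
Is E[X] < 1? YES.
Since E[X] < 1, there exists a 2-coloring of K_{96} with no monochromatic K_10; hence R(10, 10) > 96.

E[X] = 704995403541/1099511627776 ≈ 0.64119; E[X] < 1, so R(10, 10) > 96.


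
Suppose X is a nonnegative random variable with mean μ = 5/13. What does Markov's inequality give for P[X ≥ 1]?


μ = E[X] = 5/13, a = 1.
Markov: P[X ≥ 1] ≤ μ/a = (5/13)/1 = 5/13.
Numerically: ≈ 0.3846.
(Since a = 1 > μ = 0.3846, the bound 5/13 is < 1 and informative.)

P[X ≥ 1] ≤ 5/13 ≈ 0.3846.


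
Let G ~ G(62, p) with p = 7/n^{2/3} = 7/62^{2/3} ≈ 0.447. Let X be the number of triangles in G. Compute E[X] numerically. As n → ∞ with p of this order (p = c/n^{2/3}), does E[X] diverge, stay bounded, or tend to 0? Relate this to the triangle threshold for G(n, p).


Number of potential triangles: C(62, 3) = 37820.
Each occurs with probability p³ ≈ (0.447)³ ≈ 8.92300e-02.
By linearity: E[X] = C(62, 3)·p³ ≈ 37820 · 8.92300e-02 ≈ 3374.677.
Since α = 2/3 < 1, p = c/n^{2/3} ≫ 1/n is above the triangle threshold p ~ 1/n. Asymptotically E[X] ~ (c³/6)·n^{3(1−α)} = (7³/6)·n^{1} → ∞; triangles are abundant w.h.p.

E[X] ≈ 3374.677; in regime p = Θ(1/n^{2/3}) E[X] diverges (above the triangle threshold p ~ 1/n).


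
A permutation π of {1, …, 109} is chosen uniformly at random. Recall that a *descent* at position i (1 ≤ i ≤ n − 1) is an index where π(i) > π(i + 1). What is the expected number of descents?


Write X = Σ X_I over i = 1, …, 108, with X_I the indicator of one descent.
There are 108 indicators.
For each fixed i, the pair (π(i), π(i+1)) is a uniformly random ordered pair of distinct values from {1, …, 109}; by symmetry P[π(i) > π(i+1)] = 1/2.
By linearity: E[X] = 108 · (1/2) = (109 − 1) · (1/2) = 54 ≈ 54.0000.

E[X] = 54 = 54.0000.


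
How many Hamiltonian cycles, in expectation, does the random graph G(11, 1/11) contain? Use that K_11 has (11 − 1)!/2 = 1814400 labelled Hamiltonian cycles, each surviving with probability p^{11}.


K_11 has (11 − 1)!/2 = 1814400 labelled Hamiltonian cycles.
For each such Hamiltonian cycle H, let X_H = 1 if all 11 edges of H are present in G. Then P[X_H = 1] = p^{11} = (1/11)^{11} = 1/285311670611.
Summing the indicators: E[X] = Σ_H E[X_H] = 1814400 · p^{11} = 1814400 · 1/285311670611 = 1814400/285311670611.
Numerically: E[X] ≈ 6.3594e-06.

E[X] = 1814400 · (1/11)^{11} = 1814400/285311670611 ≈ 6.3594e-06.


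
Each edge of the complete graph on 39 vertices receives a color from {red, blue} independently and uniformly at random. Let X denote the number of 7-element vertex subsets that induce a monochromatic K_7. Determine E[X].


Let X = Σ_S X_S over the C(39, 7) = 15380937 subsets S of size 7, where X_S = 1 if the K_7 on S is monochromatic.
For a fixed S, the K_7 on S has C(7, 2) = 21 edges. P[all 21 edges red] = (1/2)^21, and likewise for blue, so P[monochromatic] = 2·(1/2)^21 = 2^{1 − 21} = 1/1048576.
By linearity of expectation: E[X] = C(39, 7) · 2^{1 − 21} = 15380937 · 1/1048576 = 15380937/1048576.
Numerically: E[X] ≈ 14.668.

E[X] = C(39,7)·2^(1−C(7,2)) = 15380937/1048576 ≈ 14.668.


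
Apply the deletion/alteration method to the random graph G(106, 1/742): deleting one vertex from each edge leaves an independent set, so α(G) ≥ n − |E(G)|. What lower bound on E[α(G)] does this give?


E[|E(G)|] = C(106, 2)·p = 5565 · (1/742) = 15/2.
E[α(G)] ≥ n − E[|E(G)|] = 106 − 15/2 = 197/2.
Numerically: ≈ 98.50000.
(This is only a lower bound; the true E[α(G)] may be larger.)

E[α(G)] ≥ 197/2 ≈ 98.50000.


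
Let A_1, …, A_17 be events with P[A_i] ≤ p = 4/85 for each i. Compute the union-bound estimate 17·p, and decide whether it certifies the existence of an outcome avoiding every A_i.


Union bound: P[∪_{i=1}^{17} A_i] ≤ Σ_i P[A_i] ≤ 17·p = 17·(4/85) = 4/5.
Numerically: 4/5 ≈ 0.800.
Is 4/5 < 1? YES.
Since P[∪ A_i] ≤ 4/5 < 1, the complement has P[∩ A_i^c] ≥ 1 − 4/5 = 1/5 > 0, so some outcome avoids every A_i.

17·p = 4/5 ≈ 0.800; existence CERTIFIED by the union bound.


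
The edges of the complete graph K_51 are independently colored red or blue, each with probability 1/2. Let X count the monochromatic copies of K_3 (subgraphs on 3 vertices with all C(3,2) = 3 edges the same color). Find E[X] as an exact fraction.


Let X = Σ_S X_S over the C(51, 3) = 20825 subsets S of size 3, where X_S = 1 if the K_3 on S is monochromatic.
For a fixed S, the K_3 on S has C(3, 2) = 3 edges. P[all 3 edges red] = (1/2)^3, and likewise for blue, so P[monochromatic] = 2·(1/2)^3 = 2^{1 − 3} = 1/4.
By linearity of expectation: E[X] = C(51, 3) · 2^{1 − 3} = 20825 · 1/4 = 20825/4.
Numerically: E[X] ≈ 5206.25000.

E[X] = C(51,3)·2^(1−C(3,2)) = 20825/4 ≈ 5206.25000.


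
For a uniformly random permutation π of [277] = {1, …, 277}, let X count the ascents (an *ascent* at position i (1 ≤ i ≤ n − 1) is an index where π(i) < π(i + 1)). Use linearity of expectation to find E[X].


Write X = Σ X_I over i = 1, …, 276, with X_I the indicator of one ascent.
There are 276 indicators.
For each fixed i, the pair (π(i), π(i+1)) is a uniformly random ordered pair of distinct values from {1, …, 277}; by symmetry P[π(i) < π(i+1)] = 1/2.
By linearity: E[X] = 276 · (1/2) = (277 − 1) · (1/2) = 138 ≈ 138.000000.

E[X] = 138 = 138.000000.


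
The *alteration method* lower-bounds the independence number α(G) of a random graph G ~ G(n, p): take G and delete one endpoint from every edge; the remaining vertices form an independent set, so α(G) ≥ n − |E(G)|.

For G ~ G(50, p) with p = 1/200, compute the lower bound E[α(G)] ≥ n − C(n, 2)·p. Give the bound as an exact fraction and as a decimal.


E[|E(G)|] = C(50, 2)·p = 1225 · (1/200) = 49/8.
E[α(G)] ≥ n − E[|E(G)|] = 50 − 49/8 = 351/8.
Numerically: ≈ 43.8750.
(This is only a lower bound; the true E[α(G)] may be larger.)

E[α(G)] ≥ 351/8 ≈ 43.8750.


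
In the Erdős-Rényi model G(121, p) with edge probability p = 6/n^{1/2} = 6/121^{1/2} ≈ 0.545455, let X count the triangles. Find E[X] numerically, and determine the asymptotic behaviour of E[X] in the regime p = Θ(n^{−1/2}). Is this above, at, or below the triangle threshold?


Number of potential triangles: C(121, 3) = 287980.
Each occurs with probability p³ ≈ (0.545455)³ ≈ 1.62283997e-01.
By linearity: E[X] = C(121, 3)·p³ ≈ 287980 · 1.62283997e-01 ≈ 46734.545455.
Since α = 1/2 < 1, p = c/n^{1/2} ≫ 1/n is above the triangle threshold p ~ 1/n. Asymptotically E[X] ~ (c³/6)·n^{3(1−α)} = (6³/6)·n^{1.5} → ∞; triangles are abundant w.h.p.

E[X] ≈ 46734.545455; in regime p = Θ(1/n^{1/2}) E[X] diverges (above the triangle threshold p ~ 1/n).


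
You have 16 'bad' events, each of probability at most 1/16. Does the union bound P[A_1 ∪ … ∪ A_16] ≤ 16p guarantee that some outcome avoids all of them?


Union bound: P[∪_{i=1}^{16} A_i] ≤ Σ_i P[A_i] ≤ 16·p = 16·(1/16) = 1.
Numerically: 1 ≈ 1.00000.
Is 1 < 1? NO.
Since the bound 1 is ≥ 1, the union bound is uninformative here; it does NOT by itself certify existence.

16·p = 1 ≈ 1.00000; existence NOT certified by the union bound.


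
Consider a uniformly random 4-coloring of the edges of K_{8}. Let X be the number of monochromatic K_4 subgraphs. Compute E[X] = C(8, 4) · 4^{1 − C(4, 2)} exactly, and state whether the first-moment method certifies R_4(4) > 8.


E[X] = C(8, 4) · 4^{1 − 6} = 70 · 4^{−5} = 70/1024.
As a reduced fraction: E[X] = 35/512 ≈ 0.06836.
Is E[X] < 1? YES.
Since E[X] < 1, there exists a 4-coloring of K_{8} with no monochromatic K_4; hence R_4(4) > 8.

E[X] = 35/512 ≈ 0.06836; E[X] < 1, so R_4(4) > 8.


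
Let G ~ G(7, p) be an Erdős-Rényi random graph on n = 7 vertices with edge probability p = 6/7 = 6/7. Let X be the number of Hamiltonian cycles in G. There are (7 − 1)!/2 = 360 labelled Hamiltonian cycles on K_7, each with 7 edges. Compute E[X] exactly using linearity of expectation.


K_7 has (7 − 1)!/2 = 360 labelled Hamiltonian cycles.
For each such Hamiltonian cycle H, let X_H = 1 if all 7 edges of H are present in G. Then P[X_H = 1] = p^{7} = (6/7)^{7} = 279936/823543.
By linearity: E[X] = Σ_H E[X_H] = 360 · p^{7} = 360 · 279936/823543 = 100776960/823543.
Numerically: E[X] ≈ 122.37.

E[X] = 360 · (6/7)^{7} = 100776960/823543 ≈ 122.37.


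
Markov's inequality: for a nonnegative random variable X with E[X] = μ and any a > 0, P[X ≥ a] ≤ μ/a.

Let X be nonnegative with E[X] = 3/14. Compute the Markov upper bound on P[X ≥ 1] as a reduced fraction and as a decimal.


μ = E[X] = 3/14, a = 1.
Markov: P[X ≥ 1] ≤ μ/a = (3/14)/1 = 3/14.
Numerically: ≈ 0.214286.
(Since a = 1 > μ = 0.214286, the bound 3/14 is < 1 and informative.)

P[X ≥ 1] ≤ 3/14 ≈ 0.214286.


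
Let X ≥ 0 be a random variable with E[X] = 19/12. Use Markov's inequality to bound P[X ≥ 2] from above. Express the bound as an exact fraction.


μ = E[X] = 19/12, a = 2.
Markov: P[X ≥ 2] ≤ μ/a = (19/12)/2 = 19/24.
Numerically: ≈ 0.79167.
(Since a = 2 > μ = 1.58333, the bound 19/24 is < 1 and informative.)

P[X ≥ 2] ≤ 19/24 ≈ 0.79167.


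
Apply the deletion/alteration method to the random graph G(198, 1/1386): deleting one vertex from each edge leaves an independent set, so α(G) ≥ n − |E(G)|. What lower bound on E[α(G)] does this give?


E[|E(G)|] = C(198, 2)·p = 19503 · (1/1386) = 197/14.
E[α(G)] ≥ n − E[|E(G)|] = 198 − 197/14 = 2575/14.
Numerically: ≈ 183.92857.
(This is only a lower bound; the true E[α(G)] may be larger.)

E[α(G)] ≥ 2575/14 ≈ 183.92857.


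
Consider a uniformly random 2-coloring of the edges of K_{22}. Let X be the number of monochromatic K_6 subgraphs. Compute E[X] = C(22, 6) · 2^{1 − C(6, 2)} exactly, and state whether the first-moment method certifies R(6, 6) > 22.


E[X] = C(22, 6) · 2^{1 − 15} = 74613 · 2^{−14} = 74613/16384.
As a reduced fraction: E[X] = 74613/16384 ≈ 4.5540161.
Is E[X] < 1? NO.
Since E[X] ≥ 1, the first-moment bound is inconclusive at n = 22; it does NOT by itself certify R(6, 6) > 22.

E[X] = 74613/16384 ≈ 4.5540161; E[X] ≥ 1; first-moment method inconclusive here.


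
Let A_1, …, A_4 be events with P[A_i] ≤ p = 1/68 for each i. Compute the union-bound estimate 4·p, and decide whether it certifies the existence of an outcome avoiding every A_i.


Union bound: P[∪_{i=1}^{4} A_i] ≤ Σ_i P[A_i] ≤ 4·p = 4·(1/68) = 1/17.
Numerically: 1/17 ≈ 0.058824.
Is 1/17 < 1? YES.
Since P[∪ A_i] ≤ 1/17 < 1, the complement has P[∩ A_i^c] ≥ 1 − 1/17 = 16/17 > 0, so some outcome avoids every A_i.

4·p = 1/17 ≈ 0.058824; existence CERTIFIED by the union bound.


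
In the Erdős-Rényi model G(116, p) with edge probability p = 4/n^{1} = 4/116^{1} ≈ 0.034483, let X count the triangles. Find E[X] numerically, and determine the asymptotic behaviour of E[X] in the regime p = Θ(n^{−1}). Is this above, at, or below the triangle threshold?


Number of potential triangles: C(116, 3) = 253460.
Each occurs with probability p³ ≈ (0.034483)³ ≈ 4.1002091e-05.
By linearity: E[X] = C(116, 3)·p³ ≈ 253460 · 4.1002091e-05 ≈ 10.39239.
Here α = 1, so p = 4/n is exactly at the triangle threshold p ~ 1/n. Asymptotically E[X] → c³/6 = 4³/6 = 32/3 ≈ 10.66667, a bounded constant. In this regime the triangle count is asymptotically Poisson(c³/6).

E[X] ≈ 10.39239; in regime p = Θ(1/n^{1}) E[X] stays bounded (at the triangle threshold p ~ 1/n).


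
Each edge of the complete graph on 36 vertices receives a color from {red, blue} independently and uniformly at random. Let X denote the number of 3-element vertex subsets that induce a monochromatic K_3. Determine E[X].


Let X = Σ_S X_S over the C(36, 3) = 7140 subsets S of size 3, where X_S = 1 if the K_3 on S is monochromatic.
For a fixed S, the K_3 on S has C(3, 2) = 3 edges. P[all 3 edges red] = (1/2)^3, and likewise for blue, so P[monochromatic] = 2·(1/2)^3 = 2^{1 − 3} = 1/4.
Summing: E[X] = C(36, 3) · 2^{1 − 3} = 7140 · 1/4 = 1785.
Numerically: E[X] ≈ 1785.000.

E[X] = C(36,3)·2^(1−C(3,2)) = 1785 ≈ 1785.000.


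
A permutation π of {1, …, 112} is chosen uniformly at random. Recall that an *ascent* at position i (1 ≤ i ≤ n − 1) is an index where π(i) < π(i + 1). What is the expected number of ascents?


Write X = Σ X_I over i = 1, …, 111, with X_I the indicator of one ascent.
There are 111 indicators.
For each fixed i, the pair (π(i), π(i+1)) is a uniformly random ordered pair of distinct values from {1, …, 112}; by symmetry P[π(i) < π(i+1)] = 1/2.
By linearity: E[X] = 111 · (1/2) = (112 − 1) · (1/2) = 111/2 ≈ 55.500.

E[X] = 111/2 = 55.500.


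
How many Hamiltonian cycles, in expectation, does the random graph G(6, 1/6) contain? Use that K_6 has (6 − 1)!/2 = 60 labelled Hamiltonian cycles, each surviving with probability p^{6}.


K_6 has (6 − 1)!/2 = 60 labelled Hamiltonian cycles.
For each such Hamiltonian cycle H, let X_H = 1 if all 6 edges of H are present in G. Then P[X_H = 1] = p^{6} = (1/6)^{6} = 1/46656.
Summing the indicators: E[X] = Σ_H E[X_H] = 60 · p^{6} = 60 · 1/46656 = 5/3888.
Numerically: E[X] ≈ 0.001286.

E[X] = 60 · (1/6)^{6} = 5/3888 ≈ 0.001286.


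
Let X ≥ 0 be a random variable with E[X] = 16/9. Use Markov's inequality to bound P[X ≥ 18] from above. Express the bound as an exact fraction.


μ = E[X] = 16/9, a = 18.
Markov: P[X ≥ 18] ≤ μ/a = (16/9)/18 = 8/81.
Numerically: ≈ 0.099.
(Since a = 18 > μ = 1.778, the bound 8/81 is < 1 and informative.)

P[X ≥ 18] ≤ 8/81 ≈ 0.099.


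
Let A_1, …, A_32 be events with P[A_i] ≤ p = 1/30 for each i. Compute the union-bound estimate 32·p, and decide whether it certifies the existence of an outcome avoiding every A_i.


Union bound: P[∪_{i=1}^{32} A_i] ≤ Σ_i P[A_i] ≤ 32·p = 32·(1/30) = 16/15.
Numerically: 16/15 ≈ 1.066667.
Is 16/15 < 1? NO.
Since the bound 16/15 is ≥ 1, the union bound is uninformative here; it does NOT by itself certify existence.

32·p = 16/15 ≈ 1.066667; existence NOT certified by the union bound.


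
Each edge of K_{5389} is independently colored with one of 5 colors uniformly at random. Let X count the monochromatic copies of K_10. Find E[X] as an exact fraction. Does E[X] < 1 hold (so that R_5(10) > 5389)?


E[X] = C(5389, 10) · 5^{1 − 45} = 5645340767466558997768874792926 · 5^{−44} = 5645340767466558997768874792926/5684341886080801486968994140625.
As a reduced fraction: E[X] = 5645340767466558997768874792926/5684341886080801486968994140625 ≈ 0.993139.
Is E[X] < 1? YES.
Since E[X] < 1, there exists a 5-coloring of K_{5389} with no monochromatic K_10; hence R_5(10) > 5389.

E[X] = 5645340767466558997768874792926/5684341886080801486968994140625 ≈ 0.993139; E[X] < 1, so R_5(10) > 5389.


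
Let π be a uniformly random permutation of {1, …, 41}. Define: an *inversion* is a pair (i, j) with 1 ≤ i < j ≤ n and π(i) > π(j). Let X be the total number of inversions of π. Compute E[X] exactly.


Write X = Σ X_I over the C(41, 2) = 820 pairs i < j, with X_I the indicator of one inversion.
There are 820 indicators.
For each fixed pair i < j, the values π(i) and π(j) are two distinct elements of {1, …, 41} in uniformly random order; by symmetry P[π(i) > π(j)] = 1/2.
By linearity: E[X] = 820 · (1/2) = C(41, 2) · (1/2) = 820/2 = 410 ≈ 410.000000.

E[X] = 410 = 410.000000.


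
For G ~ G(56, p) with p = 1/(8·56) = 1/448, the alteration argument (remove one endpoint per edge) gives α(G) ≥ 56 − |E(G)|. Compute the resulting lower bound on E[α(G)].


E[|E(G)|] = C(56, 2)·p = 1540 · (1/448) = 55/16.
E[α(G)] ≥ n − E[|E(G)|] = 56 − 55/16 = 841/16.
Numerically: ≈ 52.562500.
(This is only a lower bound; the true E[α(G)] may be larger.)

E[α(G)] ≥ 841/16 ≈ 52.562500.


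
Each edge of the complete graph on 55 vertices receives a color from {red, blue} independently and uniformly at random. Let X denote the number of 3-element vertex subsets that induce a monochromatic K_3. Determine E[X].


Let X = Σ_S X_S over the C(55, 3) = 26235 subsets S of size 3, where X_S = 1 if the K_3 on S is monochromatic.
For a fixed S, the K_3 on S has C(3, 2) = 3 edges. P[all 3 edges red] = (1/2)^3, and likewise for blue, so P[monochromatic] = 2·(1/2)^3 = 2^{1 − 3} = 1/4.
Summing: E[X] = C(55, 3) · 2^{1 − 3} = 26235 · 1/4 = 26235/4.
Numerically: E[X] ≈ 6558.750.

E[X] = C(55,3)·2^(1−C(3,2)) = 26235/4 ≈ 6558.750.


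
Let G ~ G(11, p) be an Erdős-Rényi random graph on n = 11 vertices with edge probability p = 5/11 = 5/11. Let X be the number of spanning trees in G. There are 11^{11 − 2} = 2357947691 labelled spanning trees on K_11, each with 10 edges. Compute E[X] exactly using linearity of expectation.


K_11 has 11^{11 − 2} = 2357947691 labelled spanning trees.
For each such spanning tree H, let X_H = 1 if all 10 edges of H are present in G. Then P[X_H = 1] = p^{10} = (5/11)^{10} = 9765625/25937424601.
Summing the indicators: E[X] = Σ_H E[X_H] = 2357947691 · p^{10} = 2357947691 · 9765625/25937424601 = 9765625/11.
Numerically: E[X] ≈ 8.88e+05.

E[X] = 2357947691 · (5/11)^{10} = 9765625/11 ≈ 8.88e+05.


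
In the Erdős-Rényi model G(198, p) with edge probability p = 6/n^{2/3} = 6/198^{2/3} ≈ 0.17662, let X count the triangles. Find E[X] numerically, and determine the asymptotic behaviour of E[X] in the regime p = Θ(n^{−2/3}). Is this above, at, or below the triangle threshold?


Number of potential triangles: C(198, 3) = 1274196.
Each occurs with probability p³ ≈ (0.17662)³ ≈ 5.5096419e-03.
By linearity: E[X] = C(198, 3)·p³ ≈ 1274196 · 5.5096419e-03 ≈ 7020.36364.
Since α = 2/3 < 1, p = c/n^{2/3} ≫ 1/n is above the triangle threshold p ~ 1/n. Asymptotically E[X] ~ (c³/6)·n^{3(1−α)} = (6³/6)·n^{1} → ∞; triangles are abundant w.h.p.

E[X] ≈ 7020.36364; in regime p = Θ(1/n^{2/3}) E[X] diverges (above the triangle threshold p ~ 1/n).


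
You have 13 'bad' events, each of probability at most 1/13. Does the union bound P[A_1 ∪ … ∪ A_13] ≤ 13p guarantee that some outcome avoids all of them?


Union bound: P[∪_{i=1}^{13} A_i] ≤ Σ_i P[A_i] ≤ 13·p = 13·(1/13) = 1.
Numerically: 1 ≈ 1.0000.
Is 1 < 1? NO.
Since the bound 1 is ≥ 1, the union bound is uninformative here; it does NOT by itself certify existence.

13·p = 1 ≈ 1.0000; existence NOT certified by the union bound.


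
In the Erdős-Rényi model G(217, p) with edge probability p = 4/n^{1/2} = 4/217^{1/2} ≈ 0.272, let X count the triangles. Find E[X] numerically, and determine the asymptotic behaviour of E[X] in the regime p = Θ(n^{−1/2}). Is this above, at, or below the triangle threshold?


Number of potential triangles: C(217, 3) = 1679580.
Each occurs with probability p³ ≈ (0.272)³ ≈ 2.00212e-02.
By linearity: E[X] = C(217, 3)·p³ ≈ 1679580 · 2.00212e-02 ≈ 33627.228.
Since α = 1/2 < 1, p = c/n^{1/2} ≫ 1/n is above the triangle threshold p ~ 1/n. Asymptotically E[X] ~ (c³/6)·n^{3(1−α)} = (4³/6)·n^{1.5} → ∞; triangles are abundant w.h.p.

E[X] ≈ 33627.228; in regime p = Θ(1/n^{1/2}) E[X] diverges (above the triangle threshold p ~ 1/n).


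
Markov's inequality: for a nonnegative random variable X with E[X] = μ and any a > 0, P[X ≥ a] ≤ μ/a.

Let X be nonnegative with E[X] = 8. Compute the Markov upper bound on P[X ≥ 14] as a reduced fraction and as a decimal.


μ = E[X] = 8, a = 14.
Markov: P[X ≥ 14] ≤ μ/a = (8)/14 = 4/7.
Numerically: ≈ 0.571429.
(Since a = 14 > μ = 8.000000, the bound 4/7 is < 1 and informative.)

P[X ≥ 14] ≤ 4/7 ≈ 0.571429.


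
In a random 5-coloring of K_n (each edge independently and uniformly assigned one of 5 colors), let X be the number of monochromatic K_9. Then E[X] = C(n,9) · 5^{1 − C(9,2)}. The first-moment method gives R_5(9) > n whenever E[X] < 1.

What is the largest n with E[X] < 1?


We need C(n, 9) · 5^{1 − 36} < 1, i.e. C(n, 9) < 5^{36 − 1} = 2910383045673370361328125.
Check values of n near the boundary:
  n = 2167: C(2167, 9) = 2855899084841489792706810; 2855899084841489792706810 < 2910383045673370361328125? YES
  n = 2168: C(2168, 9) = 2867804175977929537095120; 2867804175977929537095120 < 2910383045673370361328125? YES
  n = 2169: C(2169, 9) = 2879753360044504243499683; 2879753360044504243499683 < 2910383045673370361328125? YES
  n = 2170: C(2170, 9) = 2891746779868845075610510; 2891746779868845075610510 < 2910383045673370361328125? YES
  n = 2171: C(2171, 9) = 2903784578674959601827205; 2903784578674959601827205 < 2910383045673370361328125? YES
  n = 2172: C(2172, 9) = 2915866900084148060642020; 2915866900084148060642020 < 2910383045673370361328125? NO
  n = 2173: C(2173, 9) = 2927993888115921319674265; 2927993888115921319674265 < 2910383045673370361328125? NO
The largest n with C(n, 9) < 2910383045673370361328125 is n = 2171 (where E[X] = 580756915734991920365441/582076609134674072265625 ≈ 0.9977328). Hence R_5(9) > 2171, i.e. R_5(9) ≥ 2172.

Largest n = 2171; hence R_5(9) > 2171.


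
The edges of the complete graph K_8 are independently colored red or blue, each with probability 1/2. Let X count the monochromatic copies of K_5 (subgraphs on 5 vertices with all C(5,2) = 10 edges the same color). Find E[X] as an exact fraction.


Let X = Σ_S X_S over the C(8, 5) = 56 subsets S of size 5, where X_S = 1 if the K_5 on S is monochromatic.
For a fixed S, the K_5 on S has C(5, 2) = 10 edges. P[all 10 edges red] = (1/2)^10, and likewise for blue, so P[monochromatic] = 2·(1/2)^10 = 2^{1 − 10} = 1/512.
By linearity: E[X] = C(8, 5) · 2^{1 − 10} = 56 · 1/512 = 7/64.
Numerically: E[X] ≈ 0.10938.

E[X] = C(8,5)·2^(1−C(5,2)) = 7/64 ≈ 0.10938.


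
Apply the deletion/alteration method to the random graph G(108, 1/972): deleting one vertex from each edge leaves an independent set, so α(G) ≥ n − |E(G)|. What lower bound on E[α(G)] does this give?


E[|E(G)|] = C(108, 2)·p = 5778 · (1/972) = 107/18.
E[α(G)] ≥ n − E[|E(G)|] = 108 − 107/18 = 1837/18.
Numerically: ≈ 102.0556.
(This is only a lower bound; the true E[α(G)] may be larger.)

E[α(G)] ≥ 1837/18 ≈ 102.0556.


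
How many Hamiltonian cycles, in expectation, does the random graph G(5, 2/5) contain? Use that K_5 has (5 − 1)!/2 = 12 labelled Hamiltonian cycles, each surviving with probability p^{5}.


K_5 has (5 − 1)!/2 = 12 labelled Hamiltonian cycles.
For each such Hamiltonian cycle H, let X_H = 1 if all 5 edges of H are present in G. Then P[X_H = 1] = p^{5} = (2/5)^{5} = 32/3125.
Summing the indicators: E[X] = Σ_H E[X_H] = 12 · p^{5} = 12 · 32/3125 = 384/3125.
Numerically: E[X] ≈ 0.12288.

E[X] = 12 · (2/5)^{5} = 384/3125 ≈ 0.12288.


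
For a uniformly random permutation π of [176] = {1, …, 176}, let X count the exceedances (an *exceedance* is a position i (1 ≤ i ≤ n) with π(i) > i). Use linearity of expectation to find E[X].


Write X = Σ_{i=1}^{176} X_i, where X_i = 1_{π(i) > i}.
For each fixed i, π(i) is uniform over {1, …, 176} (marginal of a uniform permutation), so P[π(i) > i] = (n − i)/n. Summing: Σ_{i=1}^{176} (n − i)/n = (0 + 1 + … + 175)/176 = 176(176 − 1)/(2·176) = (176 − 1)/2.
Hence E[X] = Σ_{i=1}^{176} (176 − i)/176 = 175/2 ≈ 87.500000.

E[X] = 175/2 = 87.500000.


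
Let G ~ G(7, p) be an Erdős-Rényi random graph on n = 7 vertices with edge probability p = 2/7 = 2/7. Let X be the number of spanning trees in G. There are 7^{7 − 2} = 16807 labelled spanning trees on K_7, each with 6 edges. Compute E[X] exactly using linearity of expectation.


K_7 has 7^{7 − 2} = 16807 labelled spanning trees.
For each such spanning tree H, let X_H = 1 if all 6 edges of H are present in G. Then P[X_H = 1] = p^{6} = (2/7)^{6} = 64/117649.
Summing the indicators: E[X] = Σ_H E[X_H] = 16807 · p^{6} = 16807 · 64/117649 = 64/7.
Numerically: E[X] ≈ 9.1429.

E[X] = 16807 · (2/7)^{6} = 64/7 ≈ 9.1429.


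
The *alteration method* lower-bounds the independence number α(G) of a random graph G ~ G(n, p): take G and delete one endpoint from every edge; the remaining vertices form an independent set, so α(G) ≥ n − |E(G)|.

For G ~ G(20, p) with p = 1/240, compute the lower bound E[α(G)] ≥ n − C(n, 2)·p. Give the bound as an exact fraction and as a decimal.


E[|E(G)|] = C(20, 2)·p = 190 · (1/240) = 19/24.
E[α(G)] ≥ n − E[|E(G)|] = 20 − 19/24 = 461/24.
Numerically: ≈ 19.208.
(This is only a lower bound; the true E[α(G)] may be larger.)

E[α(G)] ≥ 461/24 ≈ 19.208.


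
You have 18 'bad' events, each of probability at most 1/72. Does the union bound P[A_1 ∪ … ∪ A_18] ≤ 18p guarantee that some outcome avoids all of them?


Union bound: P[∪_{i=1}^{18} A_i] ≤ Σ_i P[A_i] ≤ 18·p = 18·(1/72) = 1/4.
Numerically: 1/4 ≈ 0.25000.
Is 1/4 < 1? YES.
Since P[∪ A_i] ≤ 1/4 < 1, the complement has P[∩ A_i^c] ≥ 1 − 1/4 = 3/4 > 0, so some outcome avoids every A_i.

18·p = 1/4 ≈ 0.25000; existence CERTIFIED by the union bound.


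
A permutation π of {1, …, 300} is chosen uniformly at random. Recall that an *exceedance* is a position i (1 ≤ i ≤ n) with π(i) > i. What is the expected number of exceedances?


Write X = Σ_{i=1}^{300} X_i, where X_i = 1_{π(i) > i}.
For each fixed i, π(i) is uniform over {1, …, 300} (marginal of a uniform permutation), so P[π(i) > i] = (n − i)/n. Summing: Σ_{i=1}^{300} (n − i)/n = (0 + 1 + … + 299)/300 = 300(300 − 1)/(2·300) = (300 − 1)/2.
Hence E[X] = Σ_{i=1}^{300} (300 − i)/300 = 299/2 ≈ 149.500000.

E[X] = 299/2 = 149.500000.


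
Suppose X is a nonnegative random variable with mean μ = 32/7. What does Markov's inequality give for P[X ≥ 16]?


μ = E[X] = 32/7, a = 16.
Markov: P[X ≥ 16] ≤ μ/a = (32/7)/16 = 2/7.
Numerically: ≈ 0.286.
(Since a = 16 > μ = 4.571, the bound 2/7 is < 1 and informative.)

P[X ≥ 16] ≤ 2/7 ≈ 0.286.


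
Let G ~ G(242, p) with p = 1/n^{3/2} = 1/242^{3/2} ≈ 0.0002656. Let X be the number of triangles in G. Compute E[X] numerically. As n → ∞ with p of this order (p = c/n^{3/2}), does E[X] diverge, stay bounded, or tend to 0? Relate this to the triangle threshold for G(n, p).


Number of potential triangles: C(242, 3) = 2332880.
Each occurs with probability p³ ≈ (0.0002656)³ ≈ 1.874264e-11.
By linearity: E[X] = C(242, 3)·p³ ≈ 2332880 · 1.874264e-11 ≈ 0.0000.
Since α = 3/2 > 1, p = c/n^{3/2} = o(1/n) is below the triangle threshold p ~ 1/n. Asymptotically E[X] ~ (c³/6)·n^{3(1−α)} = (1³/6)·n^{-1.5} → 0, so by Markov's inequality G has no triangles w.h.p.

E[X] ≈ 0.0000; in regime p = Θ(1/n^{3/2}) E[X] tends to 0 (below the triangle threshold p ~ 1/n).


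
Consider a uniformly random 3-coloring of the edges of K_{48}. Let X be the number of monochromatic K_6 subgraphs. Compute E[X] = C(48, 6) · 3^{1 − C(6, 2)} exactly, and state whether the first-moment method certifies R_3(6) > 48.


E[X] = C(48, 6) · 3^{1 − 15} = 12271512 · 3^{−14} = 12271512/4782969.
As a reduced fraction: E[X] = 4090504/1594323 ≈ 2.566.
Is E[X] < 1? NO.
Since E[X] ≥ 1, the first-moment bound is inconclusive at n = 48; it does NOT by itself certify R_3(6) > 48.

E[X] = 4090504/1594323 ≈ 2.566; E[X] ≥ 1; first-moment method inconclusive here.


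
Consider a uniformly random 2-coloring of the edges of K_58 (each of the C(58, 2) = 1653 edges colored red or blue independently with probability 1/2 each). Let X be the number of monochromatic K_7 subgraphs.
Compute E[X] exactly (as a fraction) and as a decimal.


Let X = Σ_S X_S over the C(58, 7) = 300674088 subsets S of size 7, where X_S = 1 if the K_7 on S is monochromatic.
For a fixed S, the K_7 on S has C(7, 2) = 21 edges. P[all 21 edges red] = (1/2)^21, and likewise for blue, so P[monochromatic] = 2·(1/2)^21 = 2^{1 − 21} = 1/1048576.
Summing: E[X] = C(58, 7) · 2^{1 − 21} = 300674088 · 1/1048576 = 37584261/131072.
Numerically: E[X] ≈ 286.745.

E[X] = C(58,7)·2^(1−C(7,2)) = 37584261/131072 ≈ 286.745.


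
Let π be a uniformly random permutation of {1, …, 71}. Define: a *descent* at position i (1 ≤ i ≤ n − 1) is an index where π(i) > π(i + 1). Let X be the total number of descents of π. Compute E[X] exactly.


Write X = Σ X_I over i = 1, …, 70, with X_I the indicator of one descent.
There are 70 indicators.
For each fixed i, the pair (π(i), π(i+1)) is a uniformly random ordered pair of distinct values from {1, …, 71}; by symmetry P[π(i) > π(i+1)] = 1/2.
By linearity: E[X] = 70 · (1/2) = (71 − 1) · (1/2) = 35 ≈ 35.000000.

E[X] = 35 = 35.000000.


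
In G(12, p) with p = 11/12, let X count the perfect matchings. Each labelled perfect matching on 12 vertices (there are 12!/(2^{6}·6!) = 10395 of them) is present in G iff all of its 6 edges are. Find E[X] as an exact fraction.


K_12 has 12!/(2^{6}·6!) = 10395 labelled perfect matchings.
For each such perfect matching H, let X_H = 1 if all 6 edges of H are present in G. Then P[X_H = 1] = p^{6} = (11/12)^{6} = 1771561/2985984.
Summing the indicators: E[X] = Σ_H E[X_H] = 10395 · p^{6} = 10395 · 1771561/2985984 = 682050985/110592.
Numerically: E[X] ≈ 6167.

E[X] = 10395 · (11/12)^{6} = 682050985/110592 ≈ 6167.


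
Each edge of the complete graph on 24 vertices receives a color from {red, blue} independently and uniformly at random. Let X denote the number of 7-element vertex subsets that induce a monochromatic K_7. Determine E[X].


Let X = Σ_S X_S over the C(24, 7) = 346104 subsets S of size 7, where X_S = 1 if the K_7 on S is monochromatic.
For a fixed S, the K_7 on S has C(7, 2) = 21 edges. P[all 21 edges red] = (1/2)^21, and likewise for blue, so P[monochromatic] = 2·(1/2)^21 = 2^{1 − 21} = 1/1048576.
By linearity: E[X] = C(24, 7) · 2^{1 − 21} = 346104 · 1/1048576 = 43263/131072.
Numerically: E[X] ≈ 0.3301.

E[X] = C(24,7)·2^(1−C(7,2)) = 43263/131072 ≈ 0.3301.


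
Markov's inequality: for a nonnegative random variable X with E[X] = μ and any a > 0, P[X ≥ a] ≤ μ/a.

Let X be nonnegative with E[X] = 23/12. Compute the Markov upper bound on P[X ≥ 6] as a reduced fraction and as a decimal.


μ = E[X] = 23/12, a = 6.
Markov: P[X ≥ 6] ≤ μ/a = (23/12)/6 = 23/72.
Numerically: ≈ 0.319444.
(Since a = 6 > μ = 1.916667, the bound 23/72 is < 1 and informative.)

P[X ≥ 6] ≤ 23/72 ≈ 0.319444.


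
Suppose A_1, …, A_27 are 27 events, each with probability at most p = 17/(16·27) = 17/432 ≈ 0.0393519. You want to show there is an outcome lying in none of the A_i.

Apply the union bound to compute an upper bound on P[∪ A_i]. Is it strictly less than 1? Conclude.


Union bound: P[∪_{i=1}^{27} A_i] ≤ Σ_i P[A_i] ≤ 27·p = 27·(17/432) = 17/16.
Numerically: 17/16 ≈ 1.0625000.
Is 17/16 < 1? NO.
Since the bound 17/16 is ≥ 1, the union bound is uninformative here; it does NOT by itself certify existence.

27·p = 17/16 ≈ 1.0625000; existence NOT certified by the union bound.


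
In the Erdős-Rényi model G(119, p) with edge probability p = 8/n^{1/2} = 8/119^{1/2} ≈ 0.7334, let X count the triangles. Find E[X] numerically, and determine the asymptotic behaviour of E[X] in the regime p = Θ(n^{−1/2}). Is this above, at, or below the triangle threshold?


Number of potential triangles: C(119, 3) = 273819.
Each occurs with probability p³ ≈ (0.7334)³ ≈ 3.944115e-01.
By linearity: E[X] = C(119, 3)·p³ ≈ 273819 · 3.944115e-01 ≈ 107997.3500.
Since α = 1/2 < 1, p = c/n^{1/2} ≫ 1/n is above the triangle threshold p ~ 1/n. Asymptotically E[X] ~ (c³/6)·n^{3(1−α)} = (8³/6)·n^{1.5} → ∞; triangles are abundant w.h.p.

E[X] ≈ 107997.3500; in regime p = Θ(1/n^{1/2}) E[X] diverges (above the triangle threshold p ~ 1/n).


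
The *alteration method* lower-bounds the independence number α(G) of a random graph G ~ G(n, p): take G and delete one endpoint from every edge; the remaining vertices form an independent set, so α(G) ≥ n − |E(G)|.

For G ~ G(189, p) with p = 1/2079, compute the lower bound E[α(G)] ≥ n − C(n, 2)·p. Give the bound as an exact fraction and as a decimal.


E[|E(G)|] = C(189, 2)·p = 17766 · (1/2079) = 94/11.
E[α(G)] ≥ n − E[|E(G)|] = 189 − 94/11 = 1985/11.
Numerically: ≈ 180.4545.
(This is only a lower bound; the true E[α(G)] may be larger.)

E[α(G)] ≥ 1985/11 ≈ 180.4545.
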